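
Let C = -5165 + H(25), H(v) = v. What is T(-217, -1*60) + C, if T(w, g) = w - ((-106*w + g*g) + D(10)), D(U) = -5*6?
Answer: -31929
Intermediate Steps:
D(U) = -30
T(w, g) = 30 - g² + 107*w (T(w, g) = w - ((-106*w + g*g) - 30) = w - ((-106*w + g²) - 30) = w - ((g² - 106*w) - 30) = w - (-30 + g² - 106*w) = w + (30 - g² + 106*w) = 30 - g² + 107*w)
C = -5140 (C = -5165 + 25 = -5140)
T(-217, -1*60) + C = (30 - (-1*60)² + 107*(-217)) - 5140 = (30 - 1*(-60)² - 23219) - 5140 = (30 - 1*3600 - 23219) - 5140 = (30 - 3600 - 23219) - 5140 = -26789 - 5140 = -31929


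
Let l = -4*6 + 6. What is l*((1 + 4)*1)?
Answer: -90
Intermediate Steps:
l = -18 (l = -24 + 6 = -18)
l*((1 + 4)*1) = -18*(1 + 4) = -90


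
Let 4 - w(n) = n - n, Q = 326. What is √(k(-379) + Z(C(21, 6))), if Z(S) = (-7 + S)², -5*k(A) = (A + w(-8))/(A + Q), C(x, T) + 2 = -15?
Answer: √1614009/53 ≈ 23.970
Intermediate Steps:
w(n) = 4 (w(n) = 4 - (n - n) = 4 - 1*0 = 4 + 0 = 4)
C(x, T) = -17 (C(x, T) = -2 - 15 = -17)
k(A) = -(4 + A)/(5*(326 + A)) (k(A) = -(A + 4)/(5*(A + 326)) = -(4 + A)/(5*(326 + A)))
√(k(-379) + Z(C(21, 6))) = √((-4 - 1*(-379))/(5*(326 - 379)) + (-7 - 17)²) = √((⅕)*(-4 + 379)/(-53) + (-24)²) = √((⅕)*(-1/53)*375 + 576) = √(-75/53 + 576) = √(30453/53) = √1614009/53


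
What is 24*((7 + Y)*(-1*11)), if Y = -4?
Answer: -792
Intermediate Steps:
24*((7 + Y)*(-1*11)) = 24*((7 - 4)*(-1*11)) = 24*(3*(-11)) = 24*(-33) = -792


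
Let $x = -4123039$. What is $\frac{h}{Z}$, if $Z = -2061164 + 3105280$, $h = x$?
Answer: $- \frac{4123039}{1044116} \approx -3.9488$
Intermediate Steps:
$h = -4123039$
$Z = 1044116$
$\frac{h}{Z} = - \frac{4123039}{1044116}$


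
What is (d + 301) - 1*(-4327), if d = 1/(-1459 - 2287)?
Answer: 17336487/3746 ≈ 4628.0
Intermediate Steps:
d = -1/3746 (d = 1/(-3746) = -1/3746 ≈ -0.00026695)
(d + 301) - 1*(-4327) = (-1/3746 + 301) - 1*(-4327) = 1127545/3746 + 4327 = 17336487/3746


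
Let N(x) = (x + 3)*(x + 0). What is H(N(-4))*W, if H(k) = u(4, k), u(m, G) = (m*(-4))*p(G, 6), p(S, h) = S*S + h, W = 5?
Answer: -1760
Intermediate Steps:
p(S, h) = h + S² (p(S, h) = S² + h = h + S²)
N(x) = x*(3 + x) (N(x) = (3 + x)*x = x*(3 + x))
u(m, G) = -4*m*(6 + G²) (u(m, G) = (m*(-4))*(6 + G²) = (-4*m)*(6 + G²) = -4*m*(6 + G²))
H(k) = -96 - 16*k² (H(k) = -4*4*(6 + k²) = -96 - 16*k²)
H(N(-4))*W = (-96 - 16*16*(3 - 4)²)*5 = (-96 - 16*(-4*(-1))²)*5 = (-96 - 16*4²)*5 = (-96 - 16*16)*5 = (-96 - 256)*5 = -352*5 = -1760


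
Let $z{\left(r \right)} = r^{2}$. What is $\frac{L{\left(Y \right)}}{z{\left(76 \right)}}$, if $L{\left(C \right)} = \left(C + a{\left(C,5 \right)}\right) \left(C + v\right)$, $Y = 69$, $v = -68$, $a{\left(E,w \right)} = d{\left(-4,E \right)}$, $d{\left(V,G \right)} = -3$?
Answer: $\frac{33}{2888} \approx 0.011427$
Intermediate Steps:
$a{\left(E,w \right)} = -3$
$L{\left(C \right)} = \left(-68 + C\right) \left(-3 + C\right)$ ($L{\left(C \right)} = \left(C - 3\right) \left(C - 68\right) = \left(-3 + C\right) \left(-68 + C\right) = \left(-68 + C\right) \left(-3 + C\right)$)
$\frac{L{\left(Y \right)}}{z{\left(76 \right)}} = \frac{204 + 69^{2} - 4899}{76^{2}} = \frac{204 + 4761 - 4899}{5776} = 66 \cdot \frac{1}{5776} = \frac{33}{2888}$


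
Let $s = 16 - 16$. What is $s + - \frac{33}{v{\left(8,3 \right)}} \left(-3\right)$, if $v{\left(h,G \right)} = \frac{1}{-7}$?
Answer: $-693$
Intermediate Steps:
$v{\left(h,G \right)} = - \frac{1}{7}$
$s = 0$
$s + - \frac{33}{v{\left(8,3 \right)}} \left(-3\right) = 0 + - \frac{33}{- \frac{1}{7}} \left(-3\right) = 0 + \left(-33\right) \left(-7\right) \left(-3\right) = 0 + 231 \left(-3\right) = 0 - 693 = -693$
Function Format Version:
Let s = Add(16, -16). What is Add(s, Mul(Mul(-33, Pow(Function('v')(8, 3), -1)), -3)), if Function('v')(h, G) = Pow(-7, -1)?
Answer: -693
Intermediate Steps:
Function('v')(h, G) = Rational(-1, 7)
s = 0
Add(s, Mul(Mul(-33, Pow(Function('v')(8, 3), -1)), -3)) = Add(0, Mul(Mul(-33, Pow(Rational(-1, 7), -1)), -3)) = Add(0, Mul(Mul(-33, -7), -3)) = Add(0, Mul(231, -3)) = Add(0, -693) = -693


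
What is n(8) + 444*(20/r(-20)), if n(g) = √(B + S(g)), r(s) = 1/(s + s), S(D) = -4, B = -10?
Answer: -355200 + I*√14 ≈ -3.552e+5 + 3.7417*I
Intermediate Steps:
r(s) = 1/(2*s)
n(g) = I*√14 (n(g) = √(-10 - 4) = √(-14) = I*√14)
n(8) + 444*(20/r(-20)) = I*√14 + 444*(20/(((½)/(-20)))) = I*√14 + 444*(20/(((½)*(-1/20)))) = I*√14 + 444*(20/(-1/40)) = I*√14 + 444*(20*(-40)) = I*√14 + 444*(-800) = I*√14 - 355200 = -355200 + I*√14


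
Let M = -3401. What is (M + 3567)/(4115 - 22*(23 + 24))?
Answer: 166/3081 ≈ 0.053879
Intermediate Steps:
(M + 3567)/(4115 - 22*(23 + 24)) = (-3401 + 3567)/(4115 - 22*(23 + 24)) = 166/(4115 - 22*47) = 166/(4115 - 1034) = 166/3081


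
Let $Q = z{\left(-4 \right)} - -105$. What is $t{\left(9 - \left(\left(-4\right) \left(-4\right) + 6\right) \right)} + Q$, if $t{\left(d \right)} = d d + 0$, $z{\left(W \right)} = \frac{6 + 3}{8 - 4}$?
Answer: $\frac{1105}{4} \approx 276.25$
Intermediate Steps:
$z{\left(W \right)} = \frac{9}{4}$
$t{\left(d \right)} = d^{2}$ ($t{\left(d \right)} = d^{2} + 0 = d^{2}$)
$Q = \frac{429}{4}$ ($Q = \frac{9}{4} - -105 = \frac{9}{4} + 105 = \frac{429}{4} \approx 107.25$)
$t{\left(9 - \left(\left(-4\right) \left(-4\right) + 6\right) \right)} + Q = \left(9 - \left(\left(-4\right) \left(-4\right) + 6\right)\right)^{2} + \frac{429}{4} = \left(9 - \left(16 + 6\right)\right)^{2} + \frac{429}{4} = \left(9 - 22\right)^{2} + \frac{429}{4} = \left(-13\right)^{2} + \frac{429}{4} = 169 + \frac{429}{4} = \frac{1105}{4}$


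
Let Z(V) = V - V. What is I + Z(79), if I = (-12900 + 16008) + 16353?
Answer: 19461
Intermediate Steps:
Z(V) = 0
I = 19461 (I = 3108 + 16353 = 19461)
I + Z(79) = 19461 + 0 = 19461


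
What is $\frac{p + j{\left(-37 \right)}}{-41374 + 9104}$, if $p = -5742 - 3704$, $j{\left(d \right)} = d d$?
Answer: $\frac{8077}{32270} \approx 0.25029$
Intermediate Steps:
$j{\left(d \right)} = d^{2}$
$p = -9446$ ($p = -5742 - 3704 = -9446$)
$\frac{p + j{\left(-37 \right)}}{-41374 + 9104} = \frac{-9446 + \left(-37\right)^{2}}{-41374 + 9104} = \frac{-9446 + 1369}{-32270} = \left(-8077\right) \left(- \frac{1}{32270}\right) = \frac{8077}{32270}$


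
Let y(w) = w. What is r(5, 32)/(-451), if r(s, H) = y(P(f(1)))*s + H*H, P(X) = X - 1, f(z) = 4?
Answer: -1039/451 ≈ -2.3038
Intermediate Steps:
P(X) = -1 + X
r(s, H) = H² + 3*s (r(s, H) = (-1 + 4)*s + H*H = 3*s + H² = H² + 3*s)
r(5, 32)/(-451) = (32² + 3*5)/(-451) = (1024 + 15)*(-1/451) = 1039*(-1/451) = -1039/451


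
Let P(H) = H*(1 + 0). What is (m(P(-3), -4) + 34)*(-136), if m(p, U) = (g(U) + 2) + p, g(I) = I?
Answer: -3944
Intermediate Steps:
P(H) = H (P(H) = H*1 = H)
m(p, U) = 2 + U + p (m(p, U) = (U + 2) + p = (2 + U) + p = 2 + U + p)
(m(P(-3), -4) + 34)*(-136) = ((2 - 4 - 3) + 34)*(-136) = (-5 + 34)*(-136) = 29*(-136) = -3944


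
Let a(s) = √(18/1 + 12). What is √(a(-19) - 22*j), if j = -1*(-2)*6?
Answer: √(-264 + √30) ≈ 16.079*I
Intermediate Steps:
j = 12 (j = 2*6 = 12)
a(s) = √30 (a(s) = √(18*1 + 12) = √(18 + 12) = √30)
√(a(-19) - 22*j) = √(√30 - 22*12) = √(√30 - 264) = √(-264 + √30)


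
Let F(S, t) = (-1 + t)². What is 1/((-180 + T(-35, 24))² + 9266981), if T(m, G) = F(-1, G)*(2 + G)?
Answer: 1/193520457 ≈ 5.1674e-9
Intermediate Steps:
T(m, G) = (-1 + G)²*(2 + G)
1/((-180 + T(-35, 24))² + 9266981) = 1/((-180 + (-1 + 24)²*(2 + 24))² + 9266981) = 1/((-180 + 23²*26)² + 9266981) = 1/((-180 + 529*26)² + 9266981) = 1/((-180 + 13754)² + 9266981) = 1/(13574² + 9266981) = 1/(184253476 + 9266981) = 1/193520457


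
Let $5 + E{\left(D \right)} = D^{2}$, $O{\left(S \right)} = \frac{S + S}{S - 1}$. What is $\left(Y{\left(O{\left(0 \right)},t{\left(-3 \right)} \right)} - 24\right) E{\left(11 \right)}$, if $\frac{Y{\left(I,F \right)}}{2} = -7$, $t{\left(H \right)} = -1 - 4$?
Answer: $-4408$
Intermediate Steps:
$O{\left(S \right)} = \frac{2 S}{-1 + S}$
$t{\left(H \right)} = -5$ ($t{\left(H \right)} = -1 - 4 = -5$)
$Y{\left(I,F \right)} = -14$ ($Y{\left(I,F \right)} = 2 \left(-7\right) = -14$)
$E{\left(D \right)} = -5 + D^{2}$
$\left(Y{\left(O{\left(0 \right)},t{\left(-3 \right)} \right)} - 24\right) E{\left(11 \right)} = \left(-14 - 24\right) \left(-5 + 11^{2}\right) = \left(-14 - 24\right) \left(-5 + 121\right) = \left(-38\right) 116 = -4408$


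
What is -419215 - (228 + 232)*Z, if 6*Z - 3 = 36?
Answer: -422205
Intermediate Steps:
Z = 13/2 (Z = ½ + (⅙)*36 = ½ + 6 = 13/2 ≈ 6.5000)
-419215 - (228 + 232)*Z = -419215 - (228 + 232)*13/2 = -419215 - 460*13/2 = -419215 - 1*2990 = -419215 - 2990 = -422205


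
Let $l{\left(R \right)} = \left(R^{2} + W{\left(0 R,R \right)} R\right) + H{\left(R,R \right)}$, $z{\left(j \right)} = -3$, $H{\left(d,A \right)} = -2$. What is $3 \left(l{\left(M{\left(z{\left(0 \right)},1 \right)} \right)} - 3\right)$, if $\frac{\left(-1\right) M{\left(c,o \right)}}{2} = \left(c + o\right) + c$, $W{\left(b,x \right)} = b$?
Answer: $285$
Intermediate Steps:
$M{\left(c,o \right)} = - 4 c - 2 o$ ($M{\left(c,o \right)} = - 2 \left(\left(c + o\right) + c\right) = - 2 \left(o + 2 c\right) = - 4 c - 2 o$)
$l{\left(R \right)} = -2 + R^{2}$ ($l{\left(R \right)} = \left(R^{2} + 0 R R\right) - 2 = \left(R^{2} + 0 R\right) - 2 = \left(R^{2} + 0\right) - 2 = R^{2} - 2 = -2 + R^{2}$)
$3 \left(l{\left(M{\left(z{\left(0 \right)},1 \right)} \right)} - 3\right) = 3 \left(\left(-2 + \left(\left(-4\right) \left(-3\right) - 2\right)^{2}\right) - 3\right) = 3 \left(\left(-2 + \left(12 - 2\right)^{2}\right) - 3\right) = 3 \left(\left(-2 + 10^{2}\right) - 3\right) = 3 \left(\left(-2 + 100\right) - 3\right) = 3 \left(98 - 3\right) = 3 \cdot 95 = 285$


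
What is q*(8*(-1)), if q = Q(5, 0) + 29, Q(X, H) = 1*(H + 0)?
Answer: -232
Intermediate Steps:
Q(X, H) = H (Q(X, H) = 1*H = H)
q = 29 (q = 0 + 29 = 29)
q*(8*(-1)) = 29*(8*(-1)) = 29*(-8) = -232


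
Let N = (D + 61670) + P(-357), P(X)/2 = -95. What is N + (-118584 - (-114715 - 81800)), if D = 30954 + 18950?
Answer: 189315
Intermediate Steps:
P(X) = -190 (P(X) = 2*(-95) = -190)
D = 49904
N = 111384 (N = (49904 + 61670) - 190 = 111574 - 190 = 111384)
N + (-118584 - (-114715 - 81800)) = 111384 + (-118584 - (-114715 - 81800)) = 111384 + (-118584 - 1*(-196515)) = 111384 + (-118584 + 196515) = 111384 + 77931 = 189315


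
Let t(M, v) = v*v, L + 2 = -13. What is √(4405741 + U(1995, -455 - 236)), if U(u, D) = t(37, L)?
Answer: √4405966 ≈ 2099.0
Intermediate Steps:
L = -15 (L = -2 - 13 = -15)
t(M, v) = v²
U(u, D) = 225 (U(u, D) = (-15)² = 225)
√(4405741 + U(1995, -455 - 236)) = √(4405741 + 225) = √4405966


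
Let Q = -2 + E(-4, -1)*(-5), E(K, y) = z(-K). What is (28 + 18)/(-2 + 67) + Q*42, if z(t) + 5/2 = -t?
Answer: 83311/65 ≈ 1281.7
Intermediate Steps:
z(t) = -5/2 - t
E(K, y) = -5/2 + K (E(K, y) = -5/2 - (-1)*K = -5/2 + K)
Q = 61/2 (Q = -2 + (-5/2 - 4)*(-5) = -2 - 13/2*(-5) = -2 + 65/2 = 61/2 ≈ 30.500)
(28 + 18)/(-2 + 67) + Q*42 = (28 + 18)/(-2 + 67) + (61/2)*42 = 46/65 + 1281 = 83311/65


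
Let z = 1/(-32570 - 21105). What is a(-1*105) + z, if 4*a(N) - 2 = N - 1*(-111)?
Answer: 107349/53675 ≈ 2.0000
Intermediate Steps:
z = -1/53675 (z = 1/(-53675) = -1/53675 ≈ -1.8631e-5)
a(N) = 113/4 + N/4 (a(N) = 1/2 + (N - 1*(-111))/4 = 1/2 + (N + 111)/4 = 1/2 + (111 + N)/4 = 1/2 + (111/4 + N/4) = 113/4 + N/4)
a(-1*105) + z = (113/4 + (-1*105)/4) - 1/53675 = (113/4 + (1/4)*(-105)) - 1/53675 = (113/4 - 105/4) - 1/53675 = 2 - 1/53675 = 107349/53675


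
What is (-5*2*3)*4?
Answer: -120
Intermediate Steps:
(-5*2*3)*4 = -10*3*4 = -30*4 = -120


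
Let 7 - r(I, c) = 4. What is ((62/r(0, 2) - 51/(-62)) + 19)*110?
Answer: 414205/93 ≈ 4453.8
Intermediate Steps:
r(I, c) = 3 (r(I, c) = 7 - 1*4 = 7 - 4 = 3)
((62/r(0, 2) - 51/(-62)) + 19)*110 = ((62/3 - 51/(-62)) + 19)*110 = ((62*(⅓) - 51*(-1/62)) + 19)*110 = ((62/3 + 51/62) + 19)*110 = (3997/186 + 19)*110 = (7531/186)*110 = 414205/93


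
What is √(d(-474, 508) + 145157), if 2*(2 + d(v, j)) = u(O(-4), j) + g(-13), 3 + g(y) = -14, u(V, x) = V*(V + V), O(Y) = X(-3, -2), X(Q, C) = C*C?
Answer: 35*√474/2 ≈ 381.00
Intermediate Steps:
X(Q, C) = C²
O(Y) = 4 (O(Y) = (-2)² = 4)
u(V, x) = 2*V² (u(V, x) = V*(2*V) = 2*V²)
g(y) = -17 (g(y) = -3 - 14 = -17)
d(v, j) = 11/2 (d(v, j) = -2 + (2*4² - 17)/2 = -2 + (2*16 - 17)/2 = -2 + (32 - 17)/2 = -2 + (½)*15 = -2 + 15/2 = 11/2)
√(d(-474, 508) + 145157) = √(11/2 + 145157) = √(290325/2) = 35*√474/2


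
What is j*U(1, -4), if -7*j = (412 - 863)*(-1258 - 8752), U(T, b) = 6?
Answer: -3869580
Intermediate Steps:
j = -644930 (j = -(412 - 863)*(-1258 - 8752)/7 = -(-451)*(-10010)/7 = -⅐*4514510 = -644930)
j*U(1, -4) = -644930*6 = -3869580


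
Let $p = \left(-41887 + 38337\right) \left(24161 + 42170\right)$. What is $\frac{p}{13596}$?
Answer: $- \frac{117737525}{6798} \approx -17319.0$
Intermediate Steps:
$p = -235475050$ ($p = \left(-3550\right) 66331 = -235475050$)
$\frac{p}{13596} = - \frac{235475050}{13596} = \left(-235475050\right) \frac{1}{13596} = - \frac{117737525}{6798}$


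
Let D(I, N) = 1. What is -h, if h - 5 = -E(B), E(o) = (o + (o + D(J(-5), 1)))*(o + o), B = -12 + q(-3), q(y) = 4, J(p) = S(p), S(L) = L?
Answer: 235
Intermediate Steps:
J(p) = p
B = -8 (B = -12 + 4 = -8)
E(o) = 2*o*(1 + 2*o) (E(o) = (o + (o + 1))*(o + o) = (o + (1 + o))*(2*o) = (1 + 2*o)*(2*o) = 2*o*(1 + 2*o))
h = -235 (h = 5 - 2*(-8)*(1 + 2*(-8)) = 5 - 2*(-8)*(1 - 16) = 5 - 2*(-8)*(-15) = 5 - 1*240 = 5 - 240 = -235)
-h = -1*(-235) = 235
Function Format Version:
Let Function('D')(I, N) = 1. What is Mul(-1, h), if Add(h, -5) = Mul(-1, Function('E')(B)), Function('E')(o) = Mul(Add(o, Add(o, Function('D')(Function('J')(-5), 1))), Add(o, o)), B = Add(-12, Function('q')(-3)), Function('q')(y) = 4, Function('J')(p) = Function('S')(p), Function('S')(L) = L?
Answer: 235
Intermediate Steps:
Function('J')(p) = p
B = -8 (B = Add(-12, 4) = -8)
Function('E')(o) = Mul(2, o, Add(1, Mul(2, o))) (Function('E')(o) = Mul(Add(o, Add(o, 1)), Add(o, o)) = Mul(Add(o, Add(1, o)), Mul(2, o)) = Mul(Add(1, Mul(2, o)), Mul(2, o)) = Mul(2, o, Add(1, Mul(2, o))))
h = -235 (h = Add(5, Mul(-1, Mul(2, -8, Add(1, Mul(2, -8))))) = Add(5, Mul(-1, Mul(2, -8, Add(1, -16)))) = Add(5, Mul(-1, Mul(2, -8, -15))) = Add(5, Mul(-1, 240)) = Add(5, -240) = -235)
Mul(-1, h) = Mul(-1, -235) = 235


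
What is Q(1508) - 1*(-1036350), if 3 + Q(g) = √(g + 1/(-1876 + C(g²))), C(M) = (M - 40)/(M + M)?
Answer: 1036347 + 2*√428608442386632456286/1066251763 ≈ 1.0364e+6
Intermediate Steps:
C(M) = (-40 + M)/(2*M) (C(M) = (-40 + M)/((2*M)) = (-40 + M)*(1/(2*M)) = (-40 + M)/(2*M))
Q(g) = -3 + √(g + 1/(-1876 + (-40 + g²)/(2*g²))) (Q(g) = -3 + √(g + 1/(-1876 + (-40 + g²)/(2*(g²)))) = -3 + √(g + 1/(-1876 + (-40 + g²)/(2*g²))))
Q(1508) - 1*(-1036350) = (-3 + √(1508*(40 - 2*1508 + 3751*1508²)/(40 + 3751*1508²))) - 1*(-1036350) = (-3 + √(1508*(40 - 3016 + 3751*2274064)/(40 + 3751*2274064))) + 1036350 = (-3 + √(1508*(40 - 3016 + 8530014064)/(40 + 8530014064))) + 1036350 = (-3 + √(1508*8530011088/8530014104)) + 1036350 = (-3 + √(1508*(1/8530014104)*8530011088)) + 1036350 = (-3 + √(1607907090088/1066251763)) + 1036350 = (-3 + 2*√428608442386632456286/1066251763) + 1036350 = 1036347 + 2*√428608442386632456286/1066251763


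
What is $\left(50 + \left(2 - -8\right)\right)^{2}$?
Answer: $3600$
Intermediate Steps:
$\left(50 + \left(2 - -8\right)\right)^{2} = \left(50 + \left(2 + 8\right)\right)^{2} = \left(50 + 10\right)^{2} = 60^{2} = 3600$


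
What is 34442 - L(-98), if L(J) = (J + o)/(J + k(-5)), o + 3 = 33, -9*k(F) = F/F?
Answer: 30411674/883 ≈ 34441.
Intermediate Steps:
k(F) = -⅑ (k(F) = -F/(9*F) = -⅑*1 = -⅑)
o = 30 (o = -3 + 33 = 30)
L(J) = (30 + J)/(-⅑ + J) (L(J) = (J + 30)/(J - ⅑) = (30 + J)/(-⅑ + J))
34442 - L(-98) = 34442 - 9*(30 - 98)/(-1 + 9*(-98)) = 34442 - 9*(-68)/(-1 - 882) = 34442 - 9*(-68)/(-883) = 34442 - 9*(-1)*(-68)/883 = 34442 - 1*612/883 = 34442 - 612/883 = 30411674/883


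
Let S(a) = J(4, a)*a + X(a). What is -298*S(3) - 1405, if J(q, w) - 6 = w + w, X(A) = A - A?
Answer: -12133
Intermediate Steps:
X(A) = 0
J(q, w) = 6 + 2*w (J(q, w) = 6 + (w + w) = 6 + 2*w)
S(a) = a*(6 + 2*a) (S(a) = (6 + 2*a)*a + 0 = a*(6 + 2*a) + 0 = a*(6 + 2*a))
-298*S(3) - 1405 = -596*3*(3 + 3) - 1405 = -596*3*6 - 1405 = -298*36 - 1405 = -10728 - 1405 = -12133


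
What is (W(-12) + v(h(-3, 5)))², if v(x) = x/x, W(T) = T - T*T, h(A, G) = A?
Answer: 24025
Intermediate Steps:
W(T) = T - T²
v(x) = 1
(W(-12) + v(h(-3, 5)))² = (-12*(1 - 1*(-12)) + 1)² = (-12*(1 + 12) + 1)² = (-12*13 + 1)² = (-156 + 1)² = (-155)² = 24025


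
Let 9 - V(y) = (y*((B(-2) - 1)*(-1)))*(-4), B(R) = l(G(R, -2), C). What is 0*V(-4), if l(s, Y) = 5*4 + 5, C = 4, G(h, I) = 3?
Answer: 0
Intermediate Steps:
l(s, Y) = 25 (l(s, Y) = 20 + 5 = 25)
B(R) = 25
V(y) = 9 - 96*y (V(y) = 9 - y*((25 - 1)*(-1))*(-4) = 9 - y*(24*(-1))*(-4) = 9 - y*(-24)*(-4) = 9 - (-24*y)*(-4) = 9 - 96*y)
0*V(-4) = 0*(9 - 96*(-4)) = 0*(9 + 384) = 0*393 = 0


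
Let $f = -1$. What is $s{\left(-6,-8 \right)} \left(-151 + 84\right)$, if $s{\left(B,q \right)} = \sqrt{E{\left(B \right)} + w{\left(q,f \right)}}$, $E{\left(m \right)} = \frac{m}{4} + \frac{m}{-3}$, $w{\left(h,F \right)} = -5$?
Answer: $- \frac{201 i \sqrt{2}}{2} \approx - 142.13 i$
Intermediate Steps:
$E{\left(m \right)} = - \frac{m}{12}$ ($E{\left(m \right)} = m \frac{1}{4} + m \left(- \frac{1}{3}\right) = \frac{m}{4} - \frac{m}{3} = - \frac{m}{12}$)
$s{\left(B,q \right)} = \sqrt{-5 - \frac{B}{12}}$ ($s{\left(B,q \right)} = \sqrt{- \frac{B}{12} - 5} = \sqrt{-5 - \frac{B}{12}}$)
$s{\left(-6,-8 \right)} \left(-151 + 84\right) = \frac{\sqrt{-180 - -18}}{6} \left(-151 + 84\right) = \frac{\sqrt{-180 + 18}}{6} \left(-67\right) = \frac{\sqrt{-162}}{6} \left(-67\right) = \frac{9 i \sqrt{2}}{6} \left(-67\right) = \frac{3 i \sqrt{2}}{2} \left(-67\right) = - \frac{201 i \sqrt{2}}{2}$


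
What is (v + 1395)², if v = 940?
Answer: 5452225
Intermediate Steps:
(v + 1395)² = (940 + 1395)² = 2335² = 5452225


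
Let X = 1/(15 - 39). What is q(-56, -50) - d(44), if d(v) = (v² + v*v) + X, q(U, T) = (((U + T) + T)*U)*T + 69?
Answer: -10574471/24 ≈ -4.4060e+5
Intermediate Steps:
X = -1/24 (X = 1/(-24) = -1/24 ≈ -0.041667)
q(U, T) = 69 + T*U*(U + 2*T) (q(U, T) = (((T + U) + T)*U)*T + 69 = ((U + 2*T)*U)*T + 69 = (U*(U + 2*T))*T + 69 = T*U*(U + 2*T) + 69 = 69 + T*U*(U + 2*T))
d(v) = -1/24 + 2*v² (d(v) = (v² + v*v) - 1/24 = (v² + v²) - 1/24 = 2*v² - 1/24 = -1/24 + 2*v²)
q(-56, -50) - d(44) = (69 - 50*(-56)² + 2*(-56)*(-50)²) - (-1/24 + 2*44²) = (69 - 50*3136 + 2*(-56)*2500) - (-1/24 + 2*1936) = (69 - 156800 - 280000) - (-1/24 + 3872) = -436731 - 1*92927/24 = -436731 - 92927/24 = -10574471/24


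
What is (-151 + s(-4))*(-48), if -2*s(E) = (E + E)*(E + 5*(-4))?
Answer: 11856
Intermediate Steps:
s(E) = -E*(-20 + E) (s(E) = -(E + E)*(E + 5*(-4))/2 = -2*E*(E - 20)/2 = -2*E*(-20 + E)/2 = -E*(-20 + E))
(-151 + s(-4))*(-48) = (-151 - 4*(20 - 1*(-4)))*(-48) = (-151 - 4*(20 + 4))*(-48) = (-151 - 4*24)*(-48) = (-151 - 96)*(-48) = -247*(-48) = 11856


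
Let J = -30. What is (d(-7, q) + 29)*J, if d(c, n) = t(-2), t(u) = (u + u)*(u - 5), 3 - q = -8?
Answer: -1710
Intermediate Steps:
q = 11 (q = 3 - 1*(-8) = 3 + 8 = 11)
t(u) = 2*u*(-5 + u) (t(u) = (2*u)*(-5 + u) = 2*u*(-5 + u))
d(c, n) = 28 (d(c, n) = 2*(-2)*(-5 - 2) = 2*(-2)*(-7) = 28)
(d(-7, q) + 29)*J = (28 + 29)*(-30) = 57*(-30) = -1710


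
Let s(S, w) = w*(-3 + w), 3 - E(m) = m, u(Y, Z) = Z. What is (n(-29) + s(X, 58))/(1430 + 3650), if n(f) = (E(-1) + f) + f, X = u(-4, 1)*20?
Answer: 392/635 ≈ 0.61732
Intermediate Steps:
E(m) = 3 - m
X = 20 (X = 1*20 = 20)
n(f) = 4 + 2*f (n(f) = ((3 - 1*(-1)) + f) + f = ((3 + 1) + f) + f = (4 + f) + f = 4 + 2*f)
(n(-29) + s(X, 58))/(1430 + 3650) = ((4 + 2*(-29)) + 58*(-3 + 58))/(1430 + 3650) = ((4 - 58) + 58*55)/5080 = (-54 + 3190)*(1/5080) = 3136*(1/5080) = 392/635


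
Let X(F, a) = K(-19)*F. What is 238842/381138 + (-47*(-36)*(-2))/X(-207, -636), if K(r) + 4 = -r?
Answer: 37618063/21915435 ≈ 1.7165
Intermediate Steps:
K(r) = -4 - r
X(F, a) = 15*F (X(F, a) = (-4 - 1*(-19))*F = (-4 + 19)*F = 15*F)
238842/381138 + (-47*(-36)*(-2))/X(-207, -636) = 238842/381138 + (-47*(-36)*(-2))/((15*(-207))) = 238842*(1/381138) + (1692*(-2))/(-3105) = 39807/63523 - 3384*(-1/3105) = 39807/63523 + 376/345 = 37618063/21915435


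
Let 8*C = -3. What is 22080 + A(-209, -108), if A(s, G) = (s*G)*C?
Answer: 27231/2 ≈ 13616.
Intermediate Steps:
C = -3/8 (C = (⅛)*(-3) = -3/8 ≈ -0.37500)
A(s, G) = -3*G*s/8 (A(s, G) = (s*G)*(-3/8) = (G*s)*(-3/8) = -3*G*s/8)
22080 + A(-209, -108) = 22080 - 3/8*(-108)*(-209) = 22080 - 16929/2 = 27231/2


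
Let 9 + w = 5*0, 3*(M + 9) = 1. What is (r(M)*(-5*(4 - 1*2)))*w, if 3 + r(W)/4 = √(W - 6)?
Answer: -1080 + 240*I*√33 ≈ -1080.0 + 1378.7*I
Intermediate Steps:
M = -26/3 (M = -9 + (⅓)*1 = -9 + ⅓ = -26/3 ≈ -8.6667)
r(W) = -12 + 4*√(-6 + W) (r(W) = -12 + 4*√(W - 6) = -12 + 4*√(-6 + W))
w = -9 (w = -9 + 5*0 = -9 + 0 = -9)
(r(M)*(-5*(4 - 1*2)))*w = ((-12 + 4*√(-6 - 26/3))*(-5*(4 - 1*2)))*(-9) = ((-12 + 4*√(-44/3))*(-5*(4 - 2)))*(-9) = ((-12 + 4*(2*I*√33/3))*(-5*2))*(-9) = ((-12 + 8*I*√33/3)*(-10))*(-9) = (120 - 80*I*√33/3)*(-9) = -1080 + 240*I*√33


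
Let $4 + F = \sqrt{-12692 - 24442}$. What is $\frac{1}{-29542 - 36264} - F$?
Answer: $\frac{263223}{65806} - 3 i \sqrt{4126} \approx 4.0 - 192.7 i$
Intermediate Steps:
$F = -4 + 3 i \sqrt{4126}$ ($F = -4 + \sqrt{-12692 - 24442} = -4 + \sqrt{-37134} = -4 + 3 i \sqrt{4126} \approx -4.0 + 192.7 i$)
$\frac{1}{-29542 - 36264} - F = \frac{1}{-29542 - 36264} - \left(-4 + 3 i \sqrt{4126}\right) = \frac{1}{-65806} + \left(4 - 3 i \sqrt{4126}\right) = - \frac{1}{65806} + \left(4 - 3 i \sqrt{4126}\right) = \frac{263223}{65806} - 3 i \sqrt{4126}$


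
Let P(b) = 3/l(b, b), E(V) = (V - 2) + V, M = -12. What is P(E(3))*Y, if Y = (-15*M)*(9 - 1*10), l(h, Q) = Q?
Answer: -135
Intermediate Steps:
E(V) = -2 + 2*V (E(V) = (-2 + V) + V = -2 + 2*V)
P(b) = 3/b
Y = -180 (Y = (-15*(-12))*(9 - 1*10) = 180*(9 - 10) = 180*(-1) = -180)
P(E(3))*Y = (3/(-2 + 2*3))*(-180) = (3/(-2 + 6))*(-180) = (3/4)*(-180) = -135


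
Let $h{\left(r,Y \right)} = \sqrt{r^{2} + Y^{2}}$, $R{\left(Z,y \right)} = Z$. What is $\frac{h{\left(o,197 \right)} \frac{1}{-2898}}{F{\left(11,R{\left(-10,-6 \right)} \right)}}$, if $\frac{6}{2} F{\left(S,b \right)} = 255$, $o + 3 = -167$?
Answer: $- \frac{\sqrt{67709}}{246330} \approx -0.0010563$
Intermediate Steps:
$o = -170$ ($o = -3 - 167 = -170$)
$F{\left(S,b \right)} = 85$ ($F{\left(S,b \right)} = \frac{1}{3} \cdot 255 = 85$)
$h{\left(r,Y \right)} = \sqrt{Y^{2} + r^{2}}$
$\frac{h{\left(o,197 \right)} \frac{1}{-2898}}{F{\left(11,R{\left(-10,-6 \right)} \right)}} = \frac{\sqrt{197^{2} + \left(-170\right)^{2}} \frac{1}{-2898}}{85} = \sqrt{38809 + 28900} \left(- \frac{1}{2898}\right) \frac{1}{85} = \sqrt{67709} \left(- \frac{1}{2898}\right) \frac{1}{85} = - \frac{\sqrt{67709}}{2898} \cdot \frac{1}{85} = - \frac{\sqrt{67709}}{246330}$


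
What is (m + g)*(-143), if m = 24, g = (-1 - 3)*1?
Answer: -2860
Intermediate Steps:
g = -4 (g = -4*1 = -4)
(m + g)*(-143) = (24 - 4)*(-143) = 20*(-143) = -2860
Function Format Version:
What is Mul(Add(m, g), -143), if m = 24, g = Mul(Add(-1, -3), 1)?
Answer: -2860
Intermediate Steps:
g = -4 (g = Mul(-4, 1) = -4)
Mul(Add(m, g), -143) = Mul(Add(24, -4), -143) = Mul(20, -143) = -2860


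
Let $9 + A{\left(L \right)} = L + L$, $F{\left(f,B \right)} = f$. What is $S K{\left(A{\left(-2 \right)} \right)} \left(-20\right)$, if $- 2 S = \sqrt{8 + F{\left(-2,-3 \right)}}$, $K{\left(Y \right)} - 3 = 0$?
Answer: $30 \sqrt{6} \approx 73.485$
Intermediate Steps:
$A{\left(L \right)} = -9 + 2 L$ ($A{\left(L \right)} = -9 + \left(L + L\right) = -9 + 2 L$)
$K{\left(Y \right)} = 3$ ($K{\left(Y \right)} = 3 + 0 = 3$)
$S = - \frac{\sqrt{6}}{2}$ ($S = - \frac{\sqrt{8 - 2}}{2} = - \frac{\sqrt{6}}{2} \approx -1.2247$)
$S K{\left(A{\left(-2 \right)} \right)} \left(-20\right) = - \frac{\sqrt{6}}{2} \cdot 3 \left(-20\right) = - \frac{3 \sqrt{6}}{2} \left(-20\right) = 30 \sqrt{6}$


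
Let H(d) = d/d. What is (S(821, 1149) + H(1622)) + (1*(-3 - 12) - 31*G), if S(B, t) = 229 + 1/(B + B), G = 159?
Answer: -7740387/1642 ≈ -4714.0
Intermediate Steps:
H(d) = 1
S(B, t) = 229 + 1/(2*B)
(S(821, 1149) + H(1622)) + (1*(-3 - 12) - 31*G) = ((229 + (1/2)/821) + 1) + (1*(-3 - 12) - 31*159) = ((229 + (1/2)*(1/821)) + 1) + (1*(-15) - 4929) = ((229 + 1/1642) + 1) + (-15 - 4929) = (376019/1642 + 1) - 4944 = 377661/1642 - 4944 = -7740387/1642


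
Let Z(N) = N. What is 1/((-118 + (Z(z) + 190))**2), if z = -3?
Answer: 1/4761 ≈ 0.00021004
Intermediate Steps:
1/((-118 + (Z(z) + 190))**2) = 1/((-118 + (-3 + 190))**2) = 1/((-118 + 187)**2) = 1/(69**2) = 1/4761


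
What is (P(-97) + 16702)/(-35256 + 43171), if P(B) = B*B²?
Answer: -895971/7915 ≈ -113.20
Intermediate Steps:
P(B) = B³
(P(-97) + 16702)/(-35256 + 43171) = ((-97)³ + 16702)/(-35256 + 43171) = (-912673 + 16702)/7915 = -895971*1/7915 = -895971/7915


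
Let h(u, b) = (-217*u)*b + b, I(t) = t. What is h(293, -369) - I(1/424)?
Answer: 9947472479/424 ≈ 2.3461e+7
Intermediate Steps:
h(u, b) = b - 217*b*u (h(u, b) = -217*b*u + b = b - 217*b*u)
h(293, -369) - I(1/424) = -369*(1 - 217*293) - 1/424 = -369*(1 - 63581) - 1*1/424 = -369*(-63580) - 1/424 = 23461020 - 1/424 = 9947472479/424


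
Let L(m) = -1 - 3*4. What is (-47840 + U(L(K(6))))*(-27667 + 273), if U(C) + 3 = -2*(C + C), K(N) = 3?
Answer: 1309186654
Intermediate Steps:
L(m) = -13 (L(m) = -1 - 12 = -13)
U(C) = -3 - 4*C (U(C) = -3 - 2*(C + C) = -3 - 4*C)
(-47840 + U(L(K(6))))*(-27667 + 273) = (-47840 + (-3 - 4*(-13)))*(-27667 + 273) = (-47840 + (-3 + 52))*(-27394) = (-47840 + 49)*(-27394) = -47791*(-27394) = 1309186654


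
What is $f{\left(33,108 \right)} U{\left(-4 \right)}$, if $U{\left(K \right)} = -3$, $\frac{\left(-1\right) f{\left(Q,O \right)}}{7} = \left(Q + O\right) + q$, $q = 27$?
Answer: $3528$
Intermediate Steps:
$f{\left(Q,O \right)} = -189 - 7 O - 7 Q$ ($f{\left(Q,O \right)} = - 7 \left(\left(Q + O\right) + 27\right) = - 7 \left(\left(O + Q\right) + 27\right) = - 7 \left(27 + O + Q\right) = -189 - 7 O - 7 Q$)
$f{\left(33,108 \right)} U{\left(-4 \right)} = \left(-189 - 756 - 231\right) \left(-3\right) = \left(-1176\right) \left(-3\right) = 3528$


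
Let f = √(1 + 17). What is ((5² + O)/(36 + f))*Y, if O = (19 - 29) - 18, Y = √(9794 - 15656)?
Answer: -6*I*√5862/71 + I*√2931/71 ≈ -5.7077*I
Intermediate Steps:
f = 3*√2 (f = √18 = 3*√2 ≈ 4.2426)
Y = I*√5862 (Y = √(-5862) = I*√5862 ≈ 76.564*I)
O = -28 (O = -10 - 18 = -28)
((5² + O)/(36 + f))*Y = ((5² - 28)/(36 + 3*√2))*(I*√5862) = ((25 - 28)/(36 + 3*√2))*(I*√5862) = (-3/(36 + 3*√2))*(I*√5862) = -3*I*√5862/(36 + 3*√2)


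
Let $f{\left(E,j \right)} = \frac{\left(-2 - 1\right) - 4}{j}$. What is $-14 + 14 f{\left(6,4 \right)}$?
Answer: $- \frac{77}{2} \approx -38.5$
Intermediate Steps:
$f{\left(E,j \right)} = - \frac{7}{j}$ ($f{\left(E,j \right)} = \frac{-3 - 4}{j} = - \frac{7}{j}$)
$-14 + 14 f{\left(6,4 \right)} = -14 + 14 \left(- \frac{7}{4}\right) = -14 - \frac{49}{2} = - \frac{77}{2}$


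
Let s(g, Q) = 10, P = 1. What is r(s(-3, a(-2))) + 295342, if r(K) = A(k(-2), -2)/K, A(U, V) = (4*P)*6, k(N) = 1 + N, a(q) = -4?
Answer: 1476722/5 ≈ 2.9534e+5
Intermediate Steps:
A(U, V) = 24 (A(U, V) = (4*1)*6 = 4*6 = 24)
r(K) = 24/K
r(s(-3, a(-2))) + 295342 = 24/10 + 295342 = 24*(1/10) + 295342 = 12/5 + 295342 = 1476722/5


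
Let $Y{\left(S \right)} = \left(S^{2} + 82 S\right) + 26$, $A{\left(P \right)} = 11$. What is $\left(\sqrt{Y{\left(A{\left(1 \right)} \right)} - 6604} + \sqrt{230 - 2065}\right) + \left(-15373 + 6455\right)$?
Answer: $-8918 + i \sqrt{1835} + i \sqrt{5555} \approx -8918.0 + 117.37 i$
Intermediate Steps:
$Y{\left(S \right)} = 26 + S^{2} + 82 S$
$\left(\sqrt{Y{\left(A{\left(1 \right)} \right)} - 6604} + \sqrt{230 - 2065}\right) + \left(-15373 + 6455\right) = \left(\sqrt{\left(26 + 11^{2} + 82 \cdot 11\right) - 6604} + \sqrt{230 - 2065}\right) + \left(-15373 + 6455\right) = \left(\sqrt{\left(26 + 121 + 902\right) - 6604} + \sqrt{-1835}\right) - 8918 = \left(\sqrt{1049 - 6604} + i \sqrt{1835}\right) - 8918 = \left(\sqrt{-5555} + i \sqrt{1835}\right) - 8918 = \left(i \sqrt{5555} + i \sqrt{1835}\right) - 8918 = \left(i \sqrt{1835} + i \sqrt{5555}\right) - 8918 = -8918 + i \sqrt{1835} + i \sqrt{5555}$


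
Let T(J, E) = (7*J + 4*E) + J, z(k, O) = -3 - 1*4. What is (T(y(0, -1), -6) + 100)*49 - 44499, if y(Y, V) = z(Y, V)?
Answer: -43519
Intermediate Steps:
z(k, O) = -7 (z(k, O) = -3 - 4 = -7)
y(Y, V) = -7
T(J, E) = 4*E + 8*J (T(J, E) = (4*E + 7*J) + J = 4*E + 8*J)
(T(y(0, -1), -6) + 100)*49 - 44499 = ((4*(-6) + 8*(-7)) + 100)*49 - 44499 = ((-24 - 56) + 100)*49 - 44499 = (-80 + 100)*49 - 44499 = 20*49 - 44499 = 980 - 44499 = -43519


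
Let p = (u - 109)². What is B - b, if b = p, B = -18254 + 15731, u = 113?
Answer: -2539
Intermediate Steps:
B = -2523
p = 16 (p = (113 - 109)² = 4² = 16)
b = 16
B - b = -2523 - 1*16 = -2523 - 16 = -2539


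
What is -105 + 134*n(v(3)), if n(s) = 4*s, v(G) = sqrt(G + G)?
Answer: -105 + 536*sqrt(6) ≈ 1207.9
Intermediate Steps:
v(G) = sqrt(2)*sqrt(G) (v(G) = sqrt(2*G) = sqrt(2)*sqrt(G))
-105 + 134*n(v(3)) = -105 + 134*(4*(sqrt(2)*sqrt(3))) = -105 + 134*(4*sqrt(6)) = -105 + 536*sqrt(6)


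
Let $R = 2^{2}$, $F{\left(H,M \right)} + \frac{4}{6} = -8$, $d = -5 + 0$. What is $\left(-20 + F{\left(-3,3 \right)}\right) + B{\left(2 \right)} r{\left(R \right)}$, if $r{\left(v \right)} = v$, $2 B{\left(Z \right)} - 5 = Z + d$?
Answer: $- \frac{74}{3} \approx -24.667$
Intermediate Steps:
$d = -5$
$F{\left(H,M \right)} = - \frac{26}{3}$ ($F{\left(H,M \right)} = - \frac{2}{3} - 8 = - \frac{26}{3}$)
$R = 4$
$B{\left(Z \right)} = \frac{Z}{2}$ ($B{\left(Z \right)} = \frac{5}{2} + \frac{Z - 5}{2} = \frac{5}{2} + \frac{-5 + Z}{2} = \frac{5}{2} + \left(- \frac{5}{2} + \frac{Z}{2}\right) = \frac{Z}{2}$)
$\left(-20 + F{\left(-3,3 \right)}\right) + B{\left(2 \right)} r{\left(R \right)} = \left(-20 - \frac{26}{3}\right) + \frac{1}{2} \cdot 2 \cdot 4 = - \frac{86}{3} + 1 \cdot 4 = - \frac{86}{3} + 4 = - \frac{74}{3}$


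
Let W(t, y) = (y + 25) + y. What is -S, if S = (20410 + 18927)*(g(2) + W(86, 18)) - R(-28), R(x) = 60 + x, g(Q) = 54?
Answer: -4523723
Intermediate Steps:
W(t, y) = 25 + 2*y (W(t, y) = (25 + y) + y = 25 + 2*y)
S = 4523723 (S = (20410 + 18927)*(54 + (25 + 2*18)) - (60 - 28) = 39337*(54 + (25 + 36)) - 1*32 = 39337*(54 + 61) - 32 = 39337*115 - 32 = 4523755 - 32 = 4523723)
-S = -1*4523723 = -4523723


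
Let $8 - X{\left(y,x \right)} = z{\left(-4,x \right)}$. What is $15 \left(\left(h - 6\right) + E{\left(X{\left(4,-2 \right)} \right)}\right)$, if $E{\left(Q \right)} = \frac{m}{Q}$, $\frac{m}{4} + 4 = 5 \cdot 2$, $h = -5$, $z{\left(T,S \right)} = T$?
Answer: $-135$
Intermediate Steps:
$X{\left(y,x \right)} = 12$ ($X{\left(y,x \right)} = 8 - -4 = 8 + 4 = 12$)
$m = 24$ ($m = -16 + 4 \cdot 5 \cdot 2 = -16 + 4 \cdot 10 = -16 + 40 = 24$)
$E{\left(Q \right)} = \frac{24}{Q}$
$15 \left(\left(h - 6\right) + E{\left(X{\left(4,-2 \right)} \right)}\right) = 15 \left(\left(-5 - 6\right) + \frac{24}{12}\right) = 15 \left(\left(-5 - 6\right) + 24 \cdot \frac{1}{12}\right) = 15 \left(-11 + 2\right) = 15 \left(-9\right) = -135$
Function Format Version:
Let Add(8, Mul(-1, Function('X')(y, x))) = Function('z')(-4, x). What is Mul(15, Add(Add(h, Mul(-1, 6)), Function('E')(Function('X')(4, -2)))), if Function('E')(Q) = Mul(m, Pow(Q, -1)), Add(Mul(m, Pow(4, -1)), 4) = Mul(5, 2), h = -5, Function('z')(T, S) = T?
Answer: -135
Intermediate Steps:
Function('X')(y, x) = 12 (Function('X')(y, x) = Add(8, Mul(-1, -4)) = Add(8, 4) = 12)
m = 24 (m = Add(-16, Mul(4, Mul(5, 2))) = Add(-16, Mul(4, 10)) = Add(-16, 40) = 24)
Function('E')(Q) = Mul(24, Pow(Q, -1))
Mul(15, Add(Add(h, Mul(-1, 6)), Function('E')(Function('X')(4, -2)))) = Mul(15, Add(Add(-5, Mul(-1, 6)), Mul(24, Pow(12, -1)))) = Mul(15, Add(Add(-5, -6), Mul(24, Rational(1, 12)))) = Mul(15, Add(-11, 2)) = Mul(15, -9) = -135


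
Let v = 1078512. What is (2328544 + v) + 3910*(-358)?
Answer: 2007276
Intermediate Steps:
(2328544 + v) + 3910*(-358) = (2328544 + 1078512) + 3910*(-358) = 3407056 - 1399780 = 2007276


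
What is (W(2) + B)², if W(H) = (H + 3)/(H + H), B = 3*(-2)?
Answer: 361/16 ≈ 22.563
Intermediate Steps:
B = -6
W(H) = (3 + H)/(2*H) (W(H) = (3 + H)/((2*H)) = (3 + H)*(1/(2*H)) = (3 + H)/(2*H))
(W(2) + B)² = ((½)*(3 + 2)/2 - 6)² = ((½)*(½)*5 - 6)² = (5/4 - 6)² = (-19/4)² = 361/16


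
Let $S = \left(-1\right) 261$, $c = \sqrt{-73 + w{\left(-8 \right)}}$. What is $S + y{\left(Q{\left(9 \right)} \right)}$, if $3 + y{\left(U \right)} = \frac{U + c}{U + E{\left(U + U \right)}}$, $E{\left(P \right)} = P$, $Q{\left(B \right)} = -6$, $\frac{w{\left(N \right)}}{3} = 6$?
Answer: $- \frac{791}{3} - \frac{i \sqrt{55}}{18} \approx -263.67 - 0.41201 i$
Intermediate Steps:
$w{\left(N \right)} = 18$ ($w{\left(N \right)} = 3 \cdot 6 = 18$)
$c = i \sqrt{55}$ ($c = \sqrt{-73 + 18} = \sqrt{-55} = i \sqrt{55} \approx 7.4162 i$)
$S = -261$
$y{\left(U \right)} = -3 + \frac{U + i \sqrt{55}}{3 U}$ ($y{\left(U \right)} = -3 + \frac{U + i \sqrt{55}}{U + \left(U + U\right)} = -3 + \frac{U + i \sqrt{55}}{U + 2 U} = -3 + \frac{U + i \sqrt{55}}{3 U}$)
$S + y{\left(Q{\left(9 \right)} \right)} = -261 + \frac{\left(-8\right) \left(-6\right) + i \sqrt{55}}{3 \left(-6\right)} = -261 + \frac{1}{3} \left(- \frac{1}{6}\right) \left(48 + i \sqrt{55}\right) = -261 - \left(\frac{8}{3} + \frac{i \sqrt{55}}{18}\right) = - \frac{791}{3} - \frac{i \sqrt{55}}{18}$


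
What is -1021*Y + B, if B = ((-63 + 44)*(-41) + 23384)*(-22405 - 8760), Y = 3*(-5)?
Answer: -753024580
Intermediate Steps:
Y = -15
B = -753039895 (B = (-19*(-41) + 23384)*(-31165) = (779 + 23384)*(-31165) = 24163*(-31165) = -753039895)
-1021*Y + B = -1021*(-15) - 753039895 = 15315 - 753039895 = -753024580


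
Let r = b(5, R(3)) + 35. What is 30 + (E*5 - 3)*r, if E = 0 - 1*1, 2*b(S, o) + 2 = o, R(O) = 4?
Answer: -258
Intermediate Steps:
b(S, o) = -1 + o/2
E = -1 (E = 0 - 1 = -1)
r = 36 (r = (-1 + (½)*4) + 35 = (-1 + 2) + 35 = 1 + 35 = 36)
30 + (E*5 - 3)*r = 30 + (-1*5 - 3)*36 = 30 + (-5 - 3)*36 = 30 - 8*36 = 30 - 288 = -258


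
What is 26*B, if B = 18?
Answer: 468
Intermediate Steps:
26*B = 26*18 = 468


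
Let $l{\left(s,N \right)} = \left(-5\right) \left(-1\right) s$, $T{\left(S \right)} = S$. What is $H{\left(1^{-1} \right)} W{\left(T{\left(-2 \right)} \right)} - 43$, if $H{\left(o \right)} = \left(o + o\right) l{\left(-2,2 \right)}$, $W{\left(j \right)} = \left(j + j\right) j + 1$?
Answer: $-223$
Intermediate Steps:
$l{\left(s,N \right)} = 5 s$
$W{\left(j \right)} = 1 + 2 j^{2}$ ($W{\left(j \right)} = 2 j j + 1 = 2 j^{2} + 1 = 1 + 2 j^{2}$)
$H{\left(o \right)} = - 20 o$ ($H{\left(o \right)} = \left(o + o\right) 5 \left(-2\right) = 2 o \left(-10\right) = - 20 o$)
$H{\left(1^{-1} \right)} W{\left(T{\left(-2 \right)} \right)} - 43 = - \frac{20}{1} \left(1 + 2 \left(-2\right)^{2}\right) - 43 = \left(-20\right) 1 \left(1 + 2 \cdot 4\right) - 43 = - 20 \left(1 + 8\right) - 43 = \left(-20\right) 9 - 43 = -180 - 43 = -223$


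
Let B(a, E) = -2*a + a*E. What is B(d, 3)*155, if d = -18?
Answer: -2790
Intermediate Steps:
B(a, E) = -2*a + E*a
B(d, 3)*155 = -18*(-2 + 3)*155 = -18*1*155 = -18*155 = -2790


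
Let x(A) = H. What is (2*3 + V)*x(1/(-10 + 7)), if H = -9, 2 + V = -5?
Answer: 9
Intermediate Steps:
V = -7 (V = -2 - 5 = -7)
x(A) = -9
(2*3 + V)*x(1/(-10 + 7)) = (2*3 - 7)*(-9) = (6 - 7)*(-9) = -1*(-9) = 9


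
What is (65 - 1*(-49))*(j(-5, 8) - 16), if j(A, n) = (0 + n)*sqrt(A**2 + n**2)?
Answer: -1824 + 912*sqrt(89) ≈ 6779.8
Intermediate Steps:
j(A, n) = n*sqrt(A**2 + n**2)
(65 - 1*(-49))*(j(-5, 8) - 16) = (65 - 1*(-49))*(8*sqrt((-5)**2 + 8**2) - 16) = (65 + 49)*(8*sqrt(25 + 64) - 16) = 114*(8*sqrt(89) - 16) = 114*(-16 + 8*sqrt(89)) = -1824 + 912*sqrt(89)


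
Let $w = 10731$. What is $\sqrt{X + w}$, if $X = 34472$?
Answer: $\sqrt{45203} \approx 212.61$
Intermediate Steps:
$\sqrt{X + w} = \sqrt{34472 + 10731} = \sqrt{45203}$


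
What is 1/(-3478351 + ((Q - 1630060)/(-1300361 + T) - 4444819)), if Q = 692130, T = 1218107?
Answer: -41127/325855743625 ≈ -1.2621e-7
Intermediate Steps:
1/(-3478351 + ((Q - 1630060)/(-1300361 + T) - 4444819)) = 1/(-3478351 + ((692130 - 1630060)/(-1300361 + 1218107) - 4444819)) = 1/(-3478351 + (-937930/(-82254) - 4444819)) = 1/(-3478351 + (-937930*(-1/82254) - 4444819)) = 1/(-3478351 + (468965/41127 - 4444819)) = 1/(-3478351 - 182801602048/41127) = 1/(-325855743625/41127) = -41127/325855743625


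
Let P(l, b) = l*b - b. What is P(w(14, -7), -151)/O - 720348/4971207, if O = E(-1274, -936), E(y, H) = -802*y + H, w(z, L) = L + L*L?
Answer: -255372208371/1691555920028 ≈ -0.15097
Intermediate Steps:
w(z, L) = L + L**2
E(y, H) = H - 802*y
O = 1020812 (O = -936 - 802*(-1274) = -936 + 1021748 = 1020812)
P(l, b) = -b + b*l (P(l, b) = b*l - b = -b + b*l)
P(w(14, -7), -151)/O - 720348/4971207 = -151*(-1 - 7*(1 - 7))/1020812 - 720348/4971207 = -151*(-1 - 7*(-6))*(1/1020812) - 720348*1/4971207 = -151*(-1 + 42)*(1/1020812) - 240116/1657069 = -151*41*(1/1020812) - 240116/1657069 = -6191*1/1020812 - 240116/1657069 = -6191/1020812 - 240116/1657069 = -255372208371/1691555920028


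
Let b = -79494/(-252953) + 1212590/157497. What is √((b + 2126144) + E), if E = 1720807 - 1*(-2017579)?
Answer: √9308035825539440156424784038/39839338641 ≈ 2421.7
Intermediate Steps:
b = 319248344788/39839338641 (b = -79494*(-1/252953) + 1212590*(1/157497) = 79494/252953 + 1212590/157497 = 319248344788/39839338641 ≈ 8.0134)
E = 3738386 (E = 1720807 + 2017579 = 3738386)
√((b + 2126144) + E) = √((319248344788/39839338641 + 2126144) + 3738386) = √(84704490063875092/39839338641 + 3738386) = √(233639315888648518/39839338641) = √9308035825539440156424784038/39839338641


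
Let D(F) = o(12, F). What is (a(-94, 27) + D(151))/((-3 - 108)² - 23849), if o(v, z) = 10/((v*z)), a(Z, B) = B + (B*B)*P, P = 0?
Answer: -24467/10444368 ≈ -0.0023426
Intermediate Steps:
a(Z, B) = B (a(Z, B) = B + (B*B)*0 = B + B²*0 = B + 0 = B)
o(v, z) = 10/(v*z) (o(v, z) = 10*(1/(v*z)) = 10/(v*z))
D(F) = 5/(6*F) (D(F) = 10/(12*F) = 10*(1/12)/F = 5/(6*F))
(a(-94, 27) + D(151))/((-3 - 108)² - 23849) = (27 + (⅚)/151)/((-3 - 108)² - 23849) = (27 + (⅚)*(1/151))/((-111)² - 23849) = (27 + 5/906)/(12321 - 23849) = (24467/906)/(-11528) = (24467/906)*(-1/11528) = -24467/10444368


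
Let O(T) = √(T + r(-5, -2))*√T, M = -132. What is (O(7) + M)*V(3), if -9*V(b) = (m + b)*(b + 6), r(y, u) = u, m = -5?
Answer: -264 + 2*√35 ≈ -252.17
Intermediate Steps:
V(b) = -(-5 + b)*(6 + b)/9 (V(b) = -(-5 + b)*(b + 6)/9 = -(-5 + b)*(6 + b)/9)
O(T) = √T*√(-2 + T) (O(T) = √(T - 2)*√T = √(-2 + T)*√T = √T*√(-2 + T))
(O(7) + M)*V(3) = (√7*√(-2 + 7) - 132)*(10/3 - ⅑*3 - ⅑*3²) = (√7*√5 - 132)*(10/3 - ⅓ - ⅑*9) = (√35 - 132)*(10/3 - ⅓ - 1) = (-132 + √35)*2 = -264 + 2*√35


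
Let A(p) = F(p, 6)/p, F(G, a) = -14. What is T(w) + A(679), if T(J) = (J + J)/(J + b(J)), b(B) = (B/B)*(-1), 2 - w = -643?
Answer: 61921/31234 ≈ 1.9825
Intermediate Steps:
w = 645 (w = 2 - 1*(-643) = 2 + 643 = 645)
b(B) = -1 (b(B) = 1*(-1) = -1)
A(p) = -14/p
T(J) = 2*J/(-1 + J) (T(J) = (J + J)/(J - 1) = (2*J)/(-1 + J) = 2*J/(-1 + J))
T(w) + A(679) = 2*645/(-1 + 645) - 14/679 = 2*645/644 - 14*1/679 = 2*645*(1/644) - 2/97 = 645/322 - 2/97 = 61921/31234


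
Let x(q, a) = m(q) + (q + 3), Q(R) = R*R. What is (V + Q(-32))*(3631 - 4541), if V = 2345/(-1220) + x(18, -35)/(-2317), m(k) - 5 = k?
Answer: -37558231295/40382 ≈ -9.3007e+5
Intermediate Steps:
Q(R) = R**2
m(k) = 5 + k
x(q, a) = 8 + 2*q (x(q, a) = (5 + q) + (q + 3) = (5 + q) + (3 + q) = 8 + 2*q)
V = -1097409/565348 (V = 2345/(-1220) + (8 + 2*18)/(-2317) = 2345*(-1/1220) + (8 + 36)*(-1/2317) = -469/244 + 44*(-1/2317) = -469/244 - 44/2317 = -1097409/565348 ≈ -1.9411)
(V + Q(-32))*(3631 - 4541) = (-1097409/565348 + (-32)**2)*(3631 - 4541) = (-1097409/565348 + 1024)*(-910) = (577818943/565348)*(-910) = -37558231295/40382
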